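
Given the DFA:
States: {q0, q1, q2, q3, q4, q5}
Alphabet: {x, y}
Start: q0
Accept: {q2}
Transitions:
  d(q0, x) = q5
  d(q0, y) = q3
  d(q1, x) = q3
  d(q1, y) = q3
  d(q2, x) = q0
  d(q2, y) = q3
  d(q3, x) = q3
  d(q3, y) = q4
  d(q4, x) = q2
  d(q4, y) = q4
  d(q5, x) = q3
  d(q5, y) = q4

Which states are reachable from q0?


BFS from q0:
  layer 0: {q0}
  layer 1: {q3, q5}
  layer 2: {q4}
  layer 3: {q2}

{q0, q2, q3, q4, q5}


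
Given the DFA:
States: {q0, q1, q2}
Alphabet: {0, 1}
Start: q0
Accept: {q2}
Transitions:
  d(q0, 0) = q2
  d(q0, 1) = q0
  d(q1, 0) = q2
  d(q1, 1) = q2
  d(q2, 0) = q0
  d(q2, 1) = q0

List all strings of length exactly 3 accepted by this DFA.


All strings of length 3: 8 total
Accepted: 3

"000", "010", "110"


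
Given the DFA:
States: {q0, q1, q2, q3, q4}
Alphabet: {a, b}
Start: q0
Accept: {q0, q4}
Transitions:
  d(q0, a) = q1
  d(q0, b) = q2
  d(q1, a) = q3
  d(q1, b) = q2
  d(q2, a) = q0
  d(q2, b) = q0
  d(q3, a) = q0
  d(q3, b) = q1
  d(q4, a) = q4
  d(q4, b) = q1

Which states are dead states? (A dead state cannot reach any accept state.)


Forward reachability from each state:
  q0 -> reaches accept state q0 (live)
  q1 -> reaches accept state q0 (live)
  q2 -> reaches accept state q0 (live)
  q3 -> reaches accept state q0 (live)
  q4 -> reaches accept state q0 (live)

None (all states can reach an accept state)


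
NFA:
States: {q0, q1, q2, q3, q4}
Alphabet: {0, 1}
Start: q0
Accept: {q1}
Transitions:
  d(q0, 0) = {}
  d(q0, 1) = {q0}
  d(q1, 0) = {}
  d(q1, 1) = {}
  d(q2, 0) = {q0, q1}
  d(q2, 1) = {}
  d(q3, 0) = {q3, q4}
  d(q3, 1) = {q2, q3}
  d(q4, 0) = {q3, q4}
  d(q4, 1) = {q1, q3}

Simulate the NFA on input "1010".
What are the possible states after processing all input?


Start: {q0}
  --1--> {q0}
  --0--> {}
  --1--> {}
  --0--> {}

{} (empty set, no valid transitions)


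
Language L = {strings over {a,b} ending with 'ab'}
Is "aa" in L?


last two symbols = 'aa'

No, "aa" is not in L


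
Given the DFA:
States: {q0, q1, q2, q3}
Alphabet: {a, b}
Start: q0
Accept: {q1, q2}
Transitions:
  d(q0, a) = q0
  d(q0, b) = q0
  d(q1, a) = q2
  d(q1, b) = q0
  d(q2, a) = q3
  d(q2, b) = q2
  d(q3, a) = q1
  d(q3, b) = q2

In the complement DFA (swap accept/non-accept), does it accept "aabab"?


Trace: q0 -> q0 -> q0 -> q0 -> q0 -> q0
Final: q0
Original accept: {q1, q2}
Complement: q0 is not in original accept

Yes, complement accepts (original rejects)


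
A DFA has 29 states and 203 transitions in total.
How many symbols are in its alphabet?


Each state has exactly one transition per symbol.
|alphabet| = transitions / states = 203 / 29 = 7

7


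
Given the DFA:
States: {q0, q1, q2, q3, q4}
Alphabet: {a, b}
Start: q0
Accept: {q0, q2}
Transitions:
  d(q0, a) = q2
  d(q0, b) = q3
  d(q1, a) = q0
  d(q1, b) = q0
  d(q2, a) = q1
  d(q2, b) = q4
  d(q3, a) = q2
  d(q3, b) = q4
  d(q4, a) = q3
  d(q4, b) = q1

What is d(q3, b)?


Looking up transition d(q3, b)

q4


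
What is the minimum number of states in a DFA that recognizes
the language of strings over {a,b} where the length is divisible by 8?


States track (length) mod 8.
Need 8 states: one per remainder 0..7; accept = remainder 0.

8


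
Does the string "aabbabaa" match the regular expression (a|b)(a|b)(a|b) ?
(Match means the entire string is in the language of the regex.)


|string| = 8; first = 'a'; last = 'a'

No, "aabbabaa" does not match (a|b)(a|b)(a|b)


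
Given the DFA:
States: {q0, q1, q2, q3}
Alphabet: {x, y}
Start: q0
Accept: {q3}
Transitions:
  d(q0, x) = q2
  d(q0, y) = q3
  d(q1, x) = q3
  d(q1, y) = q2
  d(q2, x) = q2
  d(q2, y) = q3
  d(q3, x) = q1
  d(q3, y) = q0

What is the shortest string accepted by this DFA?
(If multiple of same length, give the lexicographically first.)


BFS by string length (lex-first path to each state shown):
  len 0: q0<-""
  len 1: q2<-"x", q3<-"y"
Found accept state at length 1.

"y"


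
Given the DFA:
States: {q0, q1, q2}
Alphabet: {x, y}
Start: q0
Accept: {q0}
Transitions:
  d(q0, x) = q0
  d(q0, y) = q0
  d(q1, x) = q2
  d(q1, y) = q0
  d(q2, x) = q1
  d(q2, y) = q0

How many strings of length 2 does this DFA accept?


Enumerating all length-2 strings:
  "xx" -> q0 [accept]
  "xy" -> q0 [accept]
  "yx" -> q0 [accept]
  "yy" -> q0 [accept]

4 out of 4


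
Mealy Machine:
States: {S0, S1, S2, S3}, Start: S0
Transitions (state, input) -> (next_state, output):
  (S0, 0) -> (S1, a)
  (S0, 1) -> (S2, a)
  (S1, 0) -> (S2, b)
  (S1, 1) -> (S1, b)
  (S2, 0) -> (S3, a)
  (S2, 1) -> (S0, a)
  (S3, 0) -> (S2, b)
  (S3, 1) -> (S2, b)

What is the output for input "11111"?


Step-by-step:
  (S0, 1) -> (S2, a)
  (S2, 1) -> (S0, a)
  (S0, 1) -> (S2, a)
  (S2, 1) -> (S0, a)
  (S0, 1) -> (S2, a)

"aaaaa"


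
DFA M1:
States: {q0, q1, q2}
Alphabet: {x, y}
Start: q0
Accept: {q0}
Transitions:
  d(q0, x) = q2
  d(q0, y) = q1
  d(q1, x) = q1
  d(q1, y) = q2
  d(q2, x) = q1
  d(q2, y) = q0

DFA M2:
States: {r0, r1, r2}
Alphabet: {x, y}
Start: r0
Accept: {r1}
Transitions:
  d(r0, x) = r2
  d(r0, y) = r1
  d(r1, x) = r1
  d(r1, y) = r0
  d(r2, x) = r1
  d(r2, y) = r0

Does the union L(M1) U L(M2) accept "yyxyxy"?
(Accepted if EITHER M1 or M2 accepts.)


M1: final=q2 accepted=False
M2: final=r0 accepted=False

No, union rejects (neither accepts)


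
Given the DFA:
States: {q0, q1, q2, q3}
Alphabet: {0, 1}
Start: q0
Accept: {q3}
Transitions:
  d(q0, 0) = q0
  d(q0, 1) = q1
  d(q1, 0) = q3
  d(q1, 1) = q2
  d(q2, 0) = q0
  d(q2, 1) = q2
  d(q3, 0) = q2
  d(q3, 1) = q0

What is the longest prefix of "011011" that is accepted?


Run the DFA, marking each prefix where the state is accepting:
  "" -> q0 [reject]
  "0" -> q0 [reject]
  "01" -> q1 [reject]
  "011" -> q2 [reject]
  "0110" -> q0 [reject]
  "01101" -> q1 [reject]
  "011011" -> q2 [reject]

No prefix is accepted


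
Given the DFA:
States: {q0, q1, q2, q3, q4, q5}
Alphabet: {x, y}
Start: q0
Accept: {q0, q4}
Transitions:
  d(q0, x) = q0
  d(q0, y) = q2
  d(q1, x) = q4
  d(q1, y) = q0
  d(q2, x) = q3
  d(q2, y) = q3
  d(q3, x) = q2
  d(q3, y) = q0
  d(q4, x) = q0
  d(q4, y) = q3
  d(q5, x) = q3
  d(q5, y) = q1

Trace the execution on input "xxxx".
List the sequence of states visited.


Input: xxxx
d(q0, x) = q0
d(q0, x) = q0
d(q0, x) = q0
d(q0, x) = q0


q0 -> q0 -> q0 -> q0 -> q0


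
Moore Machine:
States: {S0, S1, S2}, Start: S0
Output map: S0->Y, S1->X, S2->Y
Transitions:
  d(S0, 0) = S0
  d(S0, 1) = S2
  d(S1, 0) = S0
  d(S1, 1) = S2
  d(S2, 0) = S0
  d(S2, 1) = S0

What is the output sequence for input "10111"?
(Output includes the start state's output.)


Start: S0 (output Y)
  --1--> S2 (output Y)
  --0--> S0 (output Y)
  --1--> S2 (output Y)
  --1--> S0 (output Y)
  --1--> S2 (output Y)

"YYYYYY"


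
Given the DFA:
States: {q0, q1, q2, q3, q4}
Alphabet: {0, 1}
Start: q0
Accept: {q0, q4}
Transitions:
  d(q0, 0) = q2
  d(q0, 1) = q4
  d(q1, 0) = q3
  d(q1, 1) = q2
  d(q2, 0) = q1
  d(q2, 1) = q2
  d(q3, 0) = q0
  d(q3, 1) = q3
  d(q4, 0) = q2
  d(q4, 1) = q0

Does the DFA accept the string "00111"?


Trace: q0 -> q2 -> q1 -> q2 -> q2 -> q2
Final state: q2
Accept states: {q0, q4}

No, rejected (final state q2 is not an accept state)


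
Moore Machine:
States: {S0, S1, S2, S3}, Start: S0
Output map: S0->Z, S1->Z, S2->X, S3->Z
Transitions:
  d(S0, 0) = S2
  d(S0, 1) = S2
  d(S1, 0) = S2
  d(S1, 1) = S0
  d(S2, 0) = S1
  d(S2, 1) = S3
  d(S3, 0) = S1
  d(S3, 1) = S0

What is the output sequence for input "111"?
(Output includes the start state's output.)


Start: S0 (output Z)
  --1--> S2 (output X)
  --1--> S3 (output Z)
  --1--> S0 (output Z)

"ZXZZ"


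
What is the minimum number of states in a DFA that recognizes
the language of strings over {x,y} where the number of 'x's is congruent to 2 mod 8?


States track (count of 'x') mod 8.
Need 8 states: one per remainder 0..7; accept = remainder 2.

8


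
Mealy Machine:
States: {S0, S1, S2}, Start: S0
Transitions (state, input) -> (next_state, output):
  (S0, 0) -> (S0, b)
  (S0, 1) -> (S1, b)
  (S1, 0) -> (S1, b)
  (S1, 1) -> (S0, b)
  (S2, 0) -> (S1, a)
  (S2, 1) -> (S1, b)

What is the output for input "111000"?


Step-by-step:
  (S0, 1) -> (S1, b)
  (S1, 1) -> (S0, b)
  (S0, 1) -> (S1, b)
  (S1, 0) -> (S1, b)
  (S1, 0) -> (S1, b)
  (S1, 0) -> (S1, b)

"bbbbbb"


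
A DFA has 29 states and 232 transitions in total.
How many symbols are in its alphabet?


Each state has exactly one transition per symbol.
|alphabet| = transitions / states = 232 / 29 = 8

8


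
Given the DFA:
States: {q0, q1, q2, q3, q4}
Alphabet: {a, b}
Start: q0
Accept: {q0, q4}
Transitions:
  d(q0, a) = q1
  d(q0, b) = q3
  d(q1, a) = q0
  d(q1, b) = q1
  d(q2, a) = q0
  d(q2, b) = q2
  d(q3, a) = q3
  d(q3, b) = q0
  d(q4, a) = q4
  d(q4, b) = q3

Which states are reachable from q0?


BFS from q0:
  layer 0: {q0}
  layer 1: {q1, q3}

{q0, q1, q3}


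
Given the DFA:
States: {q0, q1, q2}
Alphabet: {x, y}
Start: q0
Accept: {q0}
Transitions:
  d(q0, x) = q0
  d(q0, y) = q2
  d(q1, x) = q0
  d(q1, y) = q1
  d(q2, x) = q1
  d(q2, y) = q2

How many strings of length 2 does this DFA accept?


Enumerating all length-2 strings:
  "xx" -> q0 [accept]
  "xy" -> q2 [reject]
  "yx" -> q1 [reject]
  "yy" -> q2 [reject]

1 out of 4


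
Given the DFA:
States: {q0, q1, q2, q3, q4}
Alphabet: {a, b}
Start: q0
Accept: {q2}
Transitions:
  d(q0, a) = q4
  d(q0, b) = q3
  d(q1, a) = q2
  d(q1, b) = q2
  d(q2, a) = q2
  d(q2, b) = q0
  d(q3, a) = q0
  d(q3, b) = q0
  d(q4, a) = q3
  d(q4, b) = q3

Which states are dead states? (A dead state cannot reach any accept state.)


Forward reachability from each state:
  q0 -> reaches {q0, q3, q4}, no accept state (dead)
  q1 -> reaches accept state q2 (live)
  q2 -> reaches accept state q2 (live)
  q3 -> reaches {q0, q3, q4}, no accept state (dead)
  q4 -> reaches {q0, q3, q4}, no accept state (dead)

{q0, q3, q4}


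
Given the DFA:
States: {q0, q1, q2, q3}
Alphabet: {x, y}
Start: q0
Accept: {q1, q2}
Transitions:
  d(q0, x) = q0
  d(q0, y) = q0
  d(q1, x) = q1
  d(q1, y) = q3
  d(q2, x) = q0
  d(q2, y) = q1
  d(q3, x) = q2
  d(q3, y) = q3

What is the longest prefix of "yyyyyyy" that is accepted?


Run the DFA, marking each prefix where the state is accepting:
  "" -> q0 [reject]
  "y" -> q0 [reject]
  "yy" -> q0 [reject]
  "yyy" -> q0 [reject]
  "yyyy" -> q0 [reject]
  "yyyyy" -> q0 [reject]
  "yyyyyy" -> q0 [reject]
  "yyyyyyy" -> q0 [reject]

No prefix is accepted


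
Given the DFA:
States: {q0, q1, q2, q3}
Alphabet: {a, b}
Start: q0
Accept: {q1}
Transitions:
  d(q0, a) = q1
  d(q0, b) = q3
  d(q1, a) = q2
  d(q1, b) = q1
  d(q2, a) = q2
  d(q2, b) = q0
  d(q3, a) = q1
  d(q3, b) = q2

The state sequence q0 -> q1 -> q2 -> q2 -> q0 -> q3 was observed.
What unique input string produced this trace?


Trace back each transition to find the symbol:
  q0 --[a]--> q1
  q1 --[a]--> q2
  q2 --[a]--> q2
  q2 --[b]--> q0
  q0 --[b]--> q3

"aaabb"


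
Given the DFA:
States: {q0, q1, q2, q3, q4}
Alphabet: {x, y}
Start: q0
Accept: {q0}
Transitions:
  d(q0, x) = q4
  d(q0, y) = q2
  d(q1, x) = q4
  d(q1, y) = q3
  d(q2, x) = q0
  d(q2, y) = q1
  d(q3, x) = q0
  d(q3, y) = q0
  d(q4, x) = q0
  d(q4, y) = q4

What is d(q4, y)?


Looking up transition d(q4, y)

q4


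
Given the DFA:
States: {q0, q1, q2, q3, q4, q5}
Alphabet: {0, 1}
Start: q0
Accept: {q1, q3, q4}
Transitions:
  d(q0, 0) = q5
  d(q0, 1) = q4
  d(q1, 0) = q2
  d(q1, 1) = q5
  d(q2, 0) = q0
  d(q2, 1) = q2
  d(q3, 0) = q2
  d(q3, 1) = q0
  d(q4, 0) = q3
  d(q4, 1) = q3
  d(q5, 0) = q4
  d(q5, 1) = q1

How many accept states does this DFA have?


Accept states listed: {q1, q3, q4}
Counting: q1(1) q3(2) q4(3)

3


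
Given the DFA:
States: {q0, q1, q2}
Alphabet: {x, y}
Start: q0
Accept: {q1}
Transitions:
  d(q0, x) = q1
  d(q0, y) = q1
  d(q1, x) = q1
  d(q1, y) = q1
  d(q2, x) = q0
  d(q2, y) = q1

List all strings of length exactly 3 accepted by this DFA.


All strings of length 3: 8 total
Accepted: 8

"xxx", "xxy", "xyx", "xyy", "yxx", "yxy", "yyx", "yyy"


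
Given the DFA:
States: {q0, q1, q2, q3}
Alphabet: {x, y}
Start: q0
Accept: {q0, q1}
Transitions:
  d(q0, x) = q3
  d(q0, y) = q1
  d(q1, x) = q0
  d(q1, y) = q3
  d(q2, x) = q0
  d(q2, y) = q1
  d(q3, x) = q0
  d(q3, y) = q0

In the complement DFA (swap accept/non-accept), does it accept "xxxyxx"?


Trace: q0 -> q3 -> q0 -> q3 -> q0 -> q3 -> q0
Final: q0
Original accept: {q0, q1}
Complement: q0 is in original accept

No, complement rejects (original accepts)


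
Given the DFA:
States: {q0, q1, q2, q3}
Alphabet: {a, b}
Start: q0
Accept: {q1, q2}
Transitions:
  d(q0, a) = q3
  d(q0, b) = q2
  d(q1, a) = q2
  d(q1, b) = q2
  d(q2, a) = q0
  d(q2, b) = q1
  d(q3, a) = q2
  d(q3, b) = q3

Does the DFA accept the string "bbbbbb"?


Trace: q0 -> q2 -> q1 -> q2 -> q1 -> q2 -> q1
Final state: q1
Accept states: {q1, q2}

Yes, accepted (final state q1 is an accept state)


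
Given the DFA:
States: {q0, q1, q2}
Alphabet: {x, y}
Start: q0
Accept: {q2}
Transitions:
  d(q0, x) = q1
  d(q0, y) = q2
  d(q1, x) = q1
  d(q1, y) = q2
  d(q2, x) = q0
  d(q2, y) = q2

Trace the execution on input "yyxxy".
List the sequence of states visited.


Input: yyxxy
d(q0, y) = q2
d(q2, y) = q2
d(q2, x) = q0
d(q0, x) = q1
d(q1, y) = q2


q0 -> q2 -> q2 -> q0 -> q1 -> q2


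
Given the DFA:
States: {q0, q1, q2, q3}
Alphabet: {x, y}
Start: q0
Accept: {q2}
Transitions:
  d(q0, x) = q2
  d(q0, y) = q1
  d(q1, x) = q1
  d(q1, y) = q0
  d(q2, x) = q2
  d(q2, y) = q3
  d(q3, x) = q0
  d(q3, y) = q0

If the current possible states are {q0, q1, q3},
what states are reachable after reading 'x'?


Apply transition on 'x' from each current state:
  d(q0, x) = q2
  d(q1, x) = q1
  d(q3, x) = q0

{q0, q1, q2}


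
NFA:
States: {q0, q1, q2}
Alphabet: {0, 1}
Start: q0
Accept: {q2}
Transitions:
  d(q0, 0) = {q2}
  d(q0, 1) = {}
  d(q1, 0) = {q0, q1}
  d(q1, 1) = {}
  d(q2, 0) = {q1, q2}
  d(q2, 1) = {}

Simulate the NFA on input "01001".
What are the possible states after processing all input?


Start: {q0}
  --0--> {q2}
  --1--> {}
  --0--> {}
  --0--> {}
  --1--> {}

{} (empty set, no valid transitions)


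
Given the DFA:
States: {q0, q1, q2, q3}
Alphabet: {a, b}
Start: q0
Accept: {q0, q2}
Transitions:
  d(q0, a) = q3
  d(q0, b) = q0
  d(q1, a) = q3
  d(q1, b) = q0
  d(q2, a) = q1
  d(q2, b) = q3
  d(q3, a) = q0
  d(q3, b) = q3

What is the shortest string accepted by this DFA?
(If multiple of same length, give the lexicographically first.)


BFS by string length (lex-first path to each state shown):
  len 0: q0<-""
Found accept state at length 0.

"" (empty string)


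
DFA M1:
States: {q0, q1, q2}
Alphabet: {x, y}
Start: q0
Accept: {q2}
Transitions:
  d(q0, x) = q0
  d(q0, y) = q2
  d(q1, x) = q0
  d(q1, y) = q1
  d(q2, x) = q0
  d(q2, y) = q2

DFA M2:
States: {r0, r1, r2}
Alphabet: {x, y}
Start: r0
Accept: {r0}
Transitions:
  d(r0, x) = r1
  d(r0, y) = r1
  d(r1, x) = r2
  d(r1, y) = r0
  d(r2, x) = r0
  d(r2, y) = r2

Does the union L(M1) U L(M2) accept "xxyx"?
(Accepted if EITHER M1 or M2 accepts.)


M1: final=q0 accepted=False
M2: final=r0 accepted=True

Yes, union accepts


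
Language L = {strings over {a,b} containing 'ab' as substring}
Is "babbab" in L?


'ab' occurs at index 1

Yes, "babbab" is in L


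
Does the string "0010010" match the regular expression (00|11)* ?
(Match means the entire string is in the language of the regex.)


|string| = 7; first = '0'; last = '0'

No, "0010010" does not match (00|11)*


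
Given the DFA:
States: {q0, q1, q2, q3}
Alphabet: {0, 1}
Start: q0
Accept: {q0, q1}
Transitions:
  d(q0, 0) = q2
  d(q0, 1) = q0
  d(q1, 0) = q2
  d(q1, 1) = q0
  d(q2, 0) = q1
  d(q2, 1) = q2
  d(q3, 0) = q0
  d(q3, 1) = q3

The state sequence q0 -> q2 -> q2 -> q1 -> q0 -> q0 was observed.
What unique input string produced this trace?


Trace back each transition to find the symbol:
  q0 --[0]--> q2
  q2 --[1]--> q2
  q2 --[0]--> q1
  q1 --[1]--> q0
  q0 --[1]--> q0

"01011"


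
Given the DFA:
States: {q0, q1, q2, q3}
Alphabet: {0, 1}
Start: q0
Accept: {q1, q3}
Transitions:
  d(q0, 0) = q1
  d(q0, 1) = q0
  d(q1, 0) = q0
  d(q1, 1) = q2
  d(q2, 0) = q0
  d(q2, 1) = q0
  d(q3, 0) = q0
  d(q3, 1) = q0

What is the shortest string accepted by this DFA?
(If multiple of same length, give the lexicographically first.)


BFS by string length (lex-first path to each state shown):
  len 0: q0<-""
  len 1: q0<-"1", q1<-"0"
Found accept state at length 1.

"0"


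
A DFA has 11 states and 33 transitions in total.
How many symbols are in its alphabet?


Each state has exactly one transition per symbol.
|alphabet| = transitions / states = 33 / 11 = 3

3


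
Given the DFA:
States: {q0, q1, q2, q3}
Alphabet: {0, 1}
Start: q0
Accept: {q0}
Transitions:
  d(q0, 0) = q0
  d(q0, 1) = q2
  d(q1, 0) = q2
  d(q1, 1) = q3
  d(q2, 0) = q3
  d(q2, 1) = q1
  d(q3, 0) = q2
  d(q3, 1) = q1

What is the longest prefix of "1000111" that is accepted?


Run the DFA, marking each prefix where the state is accepting:
  "" -> q0 [accept]
  "1" -> q2 [reject]
  "10" -> q3 [reject]
  "100" -> q2 [reject]
  "1000" -> q3 [reject]
  "10001" -> q1 [reject]
  "100011" -> q3 [reject]
  "1000111" -> q1 [reject]

""


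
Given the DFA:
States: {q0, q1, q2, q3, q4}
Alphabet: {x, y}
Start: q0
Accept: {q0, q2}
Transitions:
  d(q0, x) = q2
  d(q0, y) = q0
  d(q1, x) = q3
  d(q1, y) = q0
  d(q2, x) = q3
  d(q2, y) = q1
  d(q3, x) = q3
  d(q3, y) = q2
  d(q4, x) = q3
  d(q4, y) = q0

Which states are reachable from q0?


BFS from q0:
  layer 0: {q0}
  layer 1: {q2}
  layer 2: {q1, q3}

{q0, q1, q2, q3}


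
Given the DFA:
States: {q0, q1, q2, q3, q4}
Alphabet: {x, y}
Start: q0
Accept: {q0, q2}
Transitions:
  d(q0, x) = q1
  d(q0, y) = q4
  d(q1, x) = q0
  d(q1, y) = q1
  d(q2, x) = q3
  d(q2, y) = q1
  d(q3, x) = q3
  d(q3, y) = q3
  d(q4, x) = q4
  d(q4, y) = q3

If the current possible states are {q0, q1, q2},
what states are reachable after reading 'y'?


Apply transition on 'y' from each current state:
  d(q0, y) = q4
  d(q1, y) = q1
  d(q2, y) = q1

{q1, q4}


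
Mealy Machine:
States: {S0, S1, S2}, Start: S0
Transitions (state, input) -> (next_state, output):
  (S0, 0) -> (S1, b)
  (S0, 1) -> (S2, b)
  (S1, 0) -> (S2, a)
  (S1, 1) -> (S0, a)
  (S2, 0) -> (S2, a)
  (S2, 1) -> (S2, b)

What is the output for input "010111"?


Step-by-step:
  (S0, 0) -> (S1, b)
  (S1, 1) -> (S0, a)
  (S0, 0) -> (S1, b)
  (S1, 1) -> (S0, a)
  (S0, 1) -> (S2, b)
  (S2, 1) -> (S2, b)

"bababb"


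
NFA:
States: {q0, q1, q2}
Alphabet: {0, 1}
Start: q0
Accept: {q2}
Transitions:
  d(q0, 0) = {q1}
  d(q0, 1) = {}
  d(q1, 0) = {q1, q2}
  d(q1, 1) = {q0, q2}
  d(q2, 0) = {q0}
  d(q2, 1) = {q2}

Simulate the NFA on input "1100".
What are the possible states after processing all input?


Start: {q0}
  --1--> {}
  --1--> {}
  --0--> {}
  --0--> {}

{} (empty set, no valid transitions)


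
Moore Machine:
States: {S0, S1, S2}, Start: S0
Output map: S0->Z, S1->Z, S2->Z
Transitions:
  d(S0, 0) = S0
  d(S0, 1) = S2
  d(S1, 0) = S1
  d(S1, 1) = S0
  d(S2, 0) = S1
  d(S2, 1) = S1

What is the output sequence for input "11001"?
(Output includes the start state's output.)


Start: S0 (output Z)
  --1--> S2 (output Z)
  --1--> S1 (output Z)
  --0--> S1 (output Z)
  --0--> S1 (output Z)
  --1--> S0 (output Z)

"ZZZZZZ"


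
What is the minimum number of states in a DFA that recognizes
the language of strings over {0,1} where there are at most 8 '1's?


States: count = 0, 1, ..., 8 (all accepting; 9 states), plus a dead state for count > 8.
Total: 9 + 1 = 10.

10


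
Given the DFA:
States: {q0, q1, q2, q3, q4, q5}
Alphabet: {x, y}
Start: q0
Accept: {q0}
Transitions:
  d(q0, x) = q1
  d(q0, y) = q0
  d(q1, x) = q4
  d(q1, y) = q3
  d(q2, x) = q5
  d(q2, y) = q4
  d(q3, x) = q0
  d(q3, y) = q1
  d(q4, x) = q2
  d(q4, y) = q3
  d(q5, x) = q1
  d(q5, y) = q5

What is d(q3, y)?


Looking up transition d(q3, y)

q1


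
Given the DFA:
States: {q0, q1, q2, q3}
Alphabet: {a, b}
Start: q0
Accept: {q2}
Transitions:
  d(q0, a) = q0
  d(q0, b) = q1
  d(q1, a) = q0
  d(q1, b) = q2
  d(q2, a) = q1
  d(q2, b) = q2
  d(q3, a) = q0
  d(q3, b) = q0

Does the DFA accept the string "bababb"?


Trace: q0 -> q1 -> q0 -> q1 -> q0 -> q1 -> q2
Final state: q2
Accept states: {q2}

Yes, accepted (final state q2 is an accept state)


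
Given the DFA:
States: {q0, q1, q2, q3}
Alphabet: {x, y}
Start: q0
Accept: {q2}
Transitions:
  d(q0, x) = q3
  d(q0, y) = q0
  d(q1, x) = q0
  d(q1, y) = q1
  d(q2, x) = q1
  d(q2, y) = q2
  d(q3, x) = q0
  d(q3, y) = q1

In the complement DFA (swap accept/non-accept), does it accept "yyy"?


Trace: q0 -> q0 -> q0 -> q0
Final: q0
Original accept: {q2}
Complement: q0 is not in original accept

Yes, complement accepts (original rejects)


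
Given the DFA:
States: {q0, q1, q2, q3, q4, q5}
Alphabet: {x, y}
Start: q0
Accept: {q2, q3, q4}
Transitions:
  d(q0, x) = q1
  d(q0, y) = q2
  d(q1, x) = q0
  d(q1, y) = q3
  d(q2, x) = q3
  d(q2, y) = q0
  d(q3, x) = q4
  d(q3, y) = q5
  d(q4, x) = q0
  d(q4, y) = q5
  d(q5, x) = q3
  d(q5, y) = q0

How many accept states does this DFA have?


Accept states listed: {q2, q3, q4}
Counting: q2(1) q3(2) q4(3)

3


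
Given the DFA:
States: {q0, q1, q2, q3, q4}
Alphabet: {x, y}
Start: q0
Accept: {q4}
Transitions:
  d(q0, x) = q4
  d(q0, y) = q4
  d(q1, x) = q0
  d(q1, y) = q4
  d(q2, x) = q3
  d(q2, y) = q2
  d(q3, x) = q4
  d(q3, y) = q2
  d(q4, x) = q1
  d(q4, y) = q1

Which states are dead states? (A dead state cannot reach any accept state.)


Forward reachability from each state:
  q0 -> reaches accept state q4 (live)
  q1 -> reaches accept state q4 (live)
  q2 -> reaches accept state q4 (live)
  q3 -> reaches accept state q4 (live)
  q4 -> reaches accept state q4 (live)

None (all states can reach an accept state)


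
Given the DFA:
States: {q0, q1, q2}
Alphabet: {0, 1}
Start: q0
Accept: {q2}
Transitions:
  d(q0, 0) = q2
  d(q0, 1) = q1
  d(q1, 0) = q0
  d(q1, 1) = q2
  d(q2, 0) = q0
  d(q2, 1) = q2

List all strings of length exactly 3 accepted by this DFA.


All strings of length 3: 8 total
Accepted: 4

"000", "011", "100", "111"


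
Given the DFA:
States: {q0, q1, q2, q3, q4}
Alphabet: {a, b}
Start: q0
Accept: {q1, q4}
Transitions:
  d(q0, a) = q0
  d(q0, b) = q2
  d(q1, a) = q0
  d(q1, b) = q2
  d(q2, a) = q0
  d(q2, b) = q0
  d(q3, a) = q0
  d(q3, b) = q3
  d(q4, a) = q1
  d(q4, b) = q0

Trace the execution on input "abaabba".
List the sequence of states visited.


Input: abaabba
d(q0, a) = q0
d(q0, b) = q2
d(q2, a) = q0
d(q0, a) = q0
d(q0, b) = q2
d(q2, b) = q0
d(q0, a) = q0


q0 -> q0 -> q2 -> q0 -> q0 -> q2 -> q0 -> q0


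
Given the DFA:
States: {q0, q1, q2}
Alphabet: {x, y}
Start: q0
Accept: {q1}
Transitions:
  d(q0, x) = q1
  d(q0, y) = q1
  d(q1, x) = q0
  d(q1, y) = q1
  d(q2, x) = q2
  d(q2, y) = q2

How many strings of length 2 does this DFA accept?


Enumerating all length-2 strings:
  "xx" -> q0 [reject]
  "xy" -> q1 [accept]
  "yx" -> q0 [reject]
  "yy" -> q1 [accept]

2 out of 4


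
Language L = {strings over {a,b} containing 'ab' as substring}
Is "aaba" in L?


'ab' occurs at index 1

Yes, "aaba" is in L


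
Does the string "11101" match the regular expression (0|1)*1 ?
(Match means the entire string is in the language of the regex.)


|string| = 5; first = '1'; last = '1'

Yes, "11101" matches (0|1)*1


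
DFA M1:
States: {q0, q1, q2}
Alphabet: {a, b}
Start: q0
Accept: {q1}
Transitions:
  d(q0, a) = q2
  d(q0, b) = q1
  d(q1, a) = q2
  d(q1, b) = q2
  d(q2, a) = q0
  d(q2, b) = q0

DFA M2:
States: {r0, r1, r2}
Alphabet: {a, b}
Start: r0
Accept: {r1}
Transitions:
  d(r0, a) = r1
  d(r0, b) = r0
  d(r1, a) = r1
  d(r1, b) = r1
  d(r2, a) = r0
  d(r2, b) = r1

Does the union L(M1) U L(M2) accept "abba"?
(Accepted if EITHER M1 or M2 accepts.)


M1: final=q2 accepted=False
M2: final=r1 accepted=True

Yes, union accepts


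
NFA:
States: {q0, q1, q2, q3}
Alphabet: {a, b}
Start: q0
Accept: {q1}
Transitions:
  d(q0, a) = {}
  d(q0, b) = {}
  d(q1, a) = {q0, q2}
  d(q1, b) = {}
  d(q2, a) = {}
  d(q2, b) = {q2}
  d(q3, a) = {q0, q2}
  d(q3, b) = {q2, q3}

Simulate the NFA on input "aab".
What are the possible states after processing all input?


Start: {q0}
  --a--> {}
  --a--> {}
  --b--> {}

{} (empty set, no valid transitions)


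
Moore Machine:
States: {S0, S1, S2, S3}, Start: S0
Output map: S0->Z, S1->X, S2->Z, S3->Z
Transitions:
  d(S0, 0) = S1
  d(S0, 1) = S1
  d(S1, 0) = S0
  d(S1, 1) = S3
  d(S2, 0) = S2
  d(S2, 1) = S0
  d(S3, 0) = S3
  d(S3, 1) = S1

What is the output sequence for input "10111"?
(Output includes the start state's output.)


Start: S0 (output Z)
  --1--> S1 (output X)
  --0--> S0 (output Z)
  --1--> S1 (output X)
  --1--> S3 (output Z)
  --1--> S1 (output X)

"ZXZXZX"


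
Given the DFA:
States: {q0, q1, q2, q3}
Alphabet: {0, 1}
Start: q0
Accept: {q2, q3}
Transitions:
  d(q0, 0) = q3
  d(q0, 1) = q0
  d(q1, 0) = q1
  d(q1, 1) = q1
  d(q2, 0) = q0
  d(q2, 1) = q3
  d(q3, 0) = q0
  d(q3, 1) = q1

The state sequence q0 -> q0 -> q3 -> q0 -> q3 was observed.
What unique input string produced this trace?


Trace back each transition to find the symbol:
  q0 --[1]--> q0
  q0 --[0]--> q3
  q3 --[0]--> q0
  q0 --[0]--> q3

"1000"


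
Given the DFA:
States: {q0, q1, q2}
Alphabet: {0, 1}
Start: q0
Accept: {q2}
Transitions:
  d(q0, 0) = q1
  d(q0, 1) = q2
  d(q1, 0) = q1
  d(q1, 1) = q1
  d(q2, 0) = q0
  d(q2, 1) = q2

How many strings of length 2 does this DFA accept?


Enumerating all length-2 strings:
  "00" -> q1 [reject]
  "01" -> q1 [reject]
  "10" -> q0 [reject]
  "11" -> q2 [accept]

1 out of 4


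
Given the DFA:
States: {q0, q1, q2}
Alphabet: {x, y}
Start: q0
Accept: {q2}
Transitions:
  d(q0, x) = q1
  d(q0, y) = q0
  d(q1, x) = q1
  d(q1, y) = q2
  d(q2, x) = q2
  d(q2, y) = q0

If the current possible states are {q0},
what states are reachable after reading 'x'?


Apply transition on 'x' from each current state:
  d(q0, x) = q1

{q1}


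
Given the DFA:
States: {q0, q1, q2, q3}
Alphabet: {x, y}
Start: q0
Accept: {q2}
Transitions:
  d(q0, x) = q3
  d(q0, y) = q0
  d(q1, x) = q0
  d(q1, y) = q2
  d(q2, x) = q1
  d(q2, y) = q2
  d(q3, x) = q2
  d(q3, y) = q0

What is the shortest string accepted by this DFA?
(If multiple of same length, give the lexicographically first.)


BFS by string length (lex-first path to each state shown):
  len 0: q0<-""
  len 1: q0<-"y", q3<-"x"
  len 2: q0<-"xy", q2<-"xx", q3<-"yx"
Found accept state at length 2.

"xx"


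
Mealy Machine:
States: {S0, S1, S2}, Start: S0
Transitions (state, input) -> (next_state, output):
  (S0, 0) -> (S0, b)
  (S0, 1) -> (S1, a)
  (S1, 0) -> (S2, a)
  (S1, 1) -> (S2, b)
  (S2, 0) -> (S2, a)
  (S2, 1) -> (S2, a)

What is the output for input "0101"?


Step-by-step:
  (S0, 0) -> (S0, b)
  (S0, 1) -> (S1, a)
  (S1, 0) -> (S2, a)
  (S2, 1) -> (S2, a)

"baaa"


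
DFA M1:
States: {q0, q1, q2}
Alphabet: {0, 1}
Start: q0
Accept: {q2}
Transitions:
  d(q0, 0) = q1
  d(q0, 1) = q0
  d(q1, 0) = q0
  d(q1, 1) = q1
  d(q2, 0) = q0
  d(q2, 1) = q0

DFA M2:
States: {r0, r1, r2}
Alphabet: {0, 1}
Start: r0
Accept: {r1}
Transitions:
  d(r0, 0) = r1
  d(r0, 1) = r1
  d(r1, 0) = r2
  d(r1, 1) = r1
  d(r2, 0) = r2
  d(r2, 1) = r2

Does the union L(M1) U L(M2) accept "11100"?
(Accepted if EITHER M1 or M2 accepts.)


M1: final=q0 accepted=False
M2: final=r2 accepted=False

No, union rejects (neither accepts)


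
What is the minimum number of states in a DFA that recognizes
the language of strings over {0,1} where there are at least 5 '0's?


States: count = 0, 1, ..., 4, and a final '>= 5' state.
Total: 5 + 1 = 6. Accept = '>= 5' state.

6


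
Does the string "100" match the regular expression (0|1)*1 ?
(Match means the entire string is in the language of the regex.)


|string| = 3; first = '1'; last = '0'

No, "100" does not match (0|1)*1


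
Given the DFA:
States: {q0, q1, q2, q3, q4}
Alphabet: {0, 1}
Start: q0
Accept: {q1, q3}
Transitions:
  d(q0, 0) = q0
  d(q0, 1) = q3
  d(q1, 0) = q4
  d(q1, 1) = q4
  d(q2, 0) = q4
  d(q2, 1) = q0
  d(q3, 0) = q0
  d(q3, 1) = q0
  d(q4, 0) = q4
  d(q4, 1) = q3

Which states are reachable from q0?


BFS from q0:
  layer 0: {q0}
  layer 1: {q3}

{q0, q3}


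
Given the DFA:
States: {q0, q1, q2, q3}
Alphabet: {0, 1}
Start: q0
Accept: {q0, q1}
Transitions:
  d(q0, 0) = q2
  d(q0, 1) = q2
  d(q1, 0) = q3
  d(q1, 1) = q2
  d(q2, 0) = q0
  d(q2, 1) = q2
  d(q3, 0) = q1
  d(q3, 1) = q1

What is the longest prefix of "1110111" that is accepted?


Run the DFA, marking each prefix where the state is accepting:
  "" -> q0 [accept]
  "1" -> q2 [reject]
  "11" -> q2 [reject]
  "111" -> q2 [reject]
  "1110" -> q0 [accept]
  "11101" -> q2 [reject]
  "111011" -> q2 [reject]
  "1110111" -> q2 [reject]

"1110"


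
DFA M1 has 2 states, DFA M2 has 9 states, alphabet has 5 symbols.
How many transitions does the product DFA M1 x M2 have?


Product DFA has 2 * 9 = 18 states.
Each has 5 transitions: 18 * 5 = 90

90


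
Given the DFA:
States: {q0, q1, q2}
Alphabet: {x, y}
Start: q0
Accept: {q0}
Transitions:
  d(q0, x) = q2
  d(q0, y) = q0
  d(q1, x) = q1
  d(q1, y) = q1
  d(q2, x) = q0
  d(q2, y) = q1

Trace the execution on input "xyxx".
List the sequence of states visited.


Input: xyxx
d(q0, x) = q2
d(q2, y) = q1
d(q1, x) = q1
d(q1, x) = q1


q0 -> q2 -> q1 -> q1 -> q1


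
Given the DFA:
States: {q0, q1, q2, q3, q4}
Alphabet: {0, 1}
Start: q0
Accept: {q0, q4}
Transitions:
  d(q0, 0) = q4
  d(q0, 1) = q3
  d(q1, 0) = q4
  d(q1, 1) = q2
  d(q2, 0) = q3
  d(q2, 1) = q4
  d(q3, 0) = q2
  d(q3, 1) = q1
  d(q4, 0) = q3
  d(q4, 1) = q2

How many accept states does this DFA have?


Accept states listed: {q0, q4}
Counting: q0(1) q4(2)

2


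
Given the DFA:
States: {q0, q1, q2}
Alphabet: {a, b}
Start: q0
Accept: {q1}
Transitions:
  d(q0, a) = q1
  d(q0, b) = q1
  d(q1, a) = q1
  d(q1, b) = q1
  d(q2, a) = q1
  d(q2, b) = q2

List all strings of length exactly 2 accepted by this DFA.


All strings of length 2: 4 total
Accepted: 4

"aa", "ab", "ba", "bb"


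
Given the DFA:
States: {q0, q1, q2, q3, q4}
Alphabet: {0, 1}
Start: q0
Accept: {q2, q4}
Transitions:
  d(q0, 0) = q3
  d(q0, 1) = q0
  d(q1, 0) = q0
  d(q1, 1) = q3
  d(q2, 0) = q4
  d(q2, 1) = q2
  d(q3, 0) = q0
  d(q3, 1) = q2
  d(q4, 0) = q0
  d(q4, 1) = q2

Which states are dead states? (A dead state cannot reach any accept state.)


Forward reachability from each state:
  q0 -> reaches accept state q2 (live)
  q1 -> reaches accept state q2 (live)
  q2 -> reaches accept state q2 (live)
  q3 -> reaches accept state q2 (live)
  q4 -> reaches accept state q2 (live)

None (all states can reach an accept state)


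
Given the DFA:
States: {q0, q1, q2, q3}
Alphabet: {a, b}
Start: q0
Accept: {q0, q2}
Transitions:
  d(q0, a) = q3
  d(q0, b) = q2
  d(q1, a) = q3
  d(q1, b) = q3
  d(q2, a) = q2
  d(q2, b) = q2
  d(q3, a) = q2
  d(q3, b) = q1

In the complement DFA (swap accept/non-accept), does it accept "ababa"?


Trace: q0 -> q3 -> q1 -> q3 -> q1 -> q3
Final: q3
Original accept: {q0, q2}
Complement: q3 is not in original accept

Yes, complement accepts (original rejects)


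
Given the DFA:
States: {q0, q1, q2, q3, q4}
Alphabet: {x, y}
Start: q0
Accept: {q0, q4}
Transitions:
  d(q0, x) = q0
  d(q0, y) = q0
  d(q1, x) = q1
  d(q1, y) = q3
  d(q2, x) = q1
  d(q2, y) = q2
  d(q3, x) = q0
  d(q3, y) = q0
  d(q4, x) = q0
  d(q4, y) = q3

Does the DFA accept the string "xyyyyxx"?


Trace: q0 -> q0 -> q0 -> q0 -> q0 -> q0 -> q0 -> q0
Final state: q0
Accept states: {q0, q4}

Yes, accepted (final state q0 is an accept state)


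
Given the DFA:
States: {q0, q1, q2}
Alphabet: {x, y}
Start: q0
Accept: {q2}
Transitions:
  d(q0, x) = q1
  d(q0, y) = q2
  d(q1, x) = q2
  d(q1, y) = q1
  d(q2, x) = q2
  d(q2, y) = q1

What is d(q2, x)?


Looking up transition d(q2, x)

q2


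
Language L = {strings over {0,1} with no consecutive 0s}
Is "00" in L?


'00' occurs at index 0

No, "00" is not in L


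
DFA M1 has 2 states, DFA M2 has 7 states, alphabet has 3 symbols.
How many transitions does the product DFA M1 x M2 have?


Product DFA has 2 * 7 = 14 states.
Each has 3 transitions: 14 * 3 = 42

42


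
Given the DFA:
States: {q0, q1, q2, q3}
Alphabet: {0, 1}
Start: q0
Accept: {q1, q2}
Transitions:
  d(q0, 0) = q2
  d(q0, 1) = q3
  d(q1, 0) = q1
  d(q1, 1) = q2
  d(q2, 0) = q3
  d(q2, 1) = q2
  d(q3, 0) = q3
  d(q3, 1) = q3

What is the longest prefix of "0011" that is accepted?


Run the DFA, marking each prefix where the state is accepting:
  "" -> q0 [reject]
  "0" -> q2 [accept]
  "00" -> q3 [reject]
  "001" -> q3 [reject]
  "0011" -> q3 [reject]

"0"


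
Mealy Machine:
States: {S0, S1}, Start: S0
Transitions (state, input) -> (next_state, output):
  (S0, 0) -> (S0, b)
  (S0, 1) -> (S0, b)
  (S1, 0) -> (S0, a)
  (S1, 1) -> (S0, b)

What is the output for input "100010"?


Step-by-step:
  (S0, 1) -> (S0, b)
  (S0, 0) -> (S0, b)
  (S0, 0) -> (S0, b)
  (S0, 0) -> (S0, b)
  (S0, 1) -> (S0, b)
  (S0, 0) -> (S0, b)

"bbbbbb"


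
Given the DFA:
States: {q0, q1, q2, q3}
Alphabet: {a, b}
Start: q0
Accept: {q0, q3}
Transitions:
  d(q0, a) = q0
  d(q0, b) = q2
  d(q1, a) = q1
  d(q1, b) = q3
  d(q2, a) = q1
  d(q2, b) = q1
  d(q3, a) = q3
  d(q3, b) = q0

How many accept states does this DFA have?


Accept states listed: {q0, q3}
Counting: q0(1) q3(2)

2


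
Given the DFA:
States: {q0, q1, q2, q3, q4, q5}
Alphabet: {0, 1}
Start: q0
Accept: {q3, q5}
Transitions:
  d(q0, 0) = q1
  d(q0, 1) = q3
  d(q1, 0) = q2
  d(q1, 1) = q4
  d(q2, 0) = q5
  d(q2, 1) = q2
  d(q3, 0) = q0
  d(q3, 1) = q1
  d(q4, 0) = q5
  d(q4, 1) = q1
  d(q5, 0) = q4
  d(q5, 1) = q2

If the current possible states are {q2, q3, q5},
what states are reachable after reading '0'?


Apply transition on '0' from each current state:
  d(q2, 0) = q5
  d(q3, 0) = q0
  d(q5, 0) = q4

{q0, q4, q5}


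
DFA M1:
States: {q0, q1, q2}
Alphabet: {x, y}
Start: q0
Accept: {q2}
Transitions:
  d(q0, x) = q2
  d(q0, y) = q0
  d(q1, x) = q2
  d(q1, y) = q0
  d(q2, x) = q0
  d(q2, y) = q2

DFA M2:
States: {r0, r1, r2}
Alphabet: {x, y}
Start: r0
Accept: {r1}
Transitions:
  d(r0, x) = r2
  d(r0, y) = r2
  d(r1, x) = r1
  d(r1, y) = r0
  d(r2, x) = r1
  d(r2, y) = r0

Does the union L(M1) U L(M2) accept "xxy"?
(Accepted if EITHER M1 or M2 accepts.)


M1: final=q0 accepted=False
M2: final=r0 accepted=False

No, union rejects (neither accepts)


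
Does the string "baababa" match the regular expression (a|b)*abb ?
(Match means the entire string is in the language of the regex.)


|string| = 7; first = 'b'; last = 'a'

No, "baababa" does not match (a|b)*abb


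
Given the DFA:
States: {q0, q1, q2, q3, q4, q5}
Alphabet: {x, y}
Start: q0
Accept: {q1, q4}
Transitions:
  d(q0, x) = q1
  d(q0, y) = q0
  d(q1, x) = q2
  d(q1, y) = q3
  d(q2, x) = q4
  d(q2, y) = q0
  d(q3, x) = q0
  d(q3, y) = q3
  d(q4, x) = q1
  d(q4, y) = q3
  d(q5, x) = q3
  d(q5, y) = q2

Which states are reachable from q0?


BFS from q0:
  layer 0: {q0}
  layer 1: {q1}
  layer 2: {q2, q3}
  layer 3: {q4}

{q0, q1, q2, q3, q4}


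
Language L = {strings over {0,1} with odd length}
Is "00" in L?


length = 2; 2 mod 2 = 0

No, "00" is not in L


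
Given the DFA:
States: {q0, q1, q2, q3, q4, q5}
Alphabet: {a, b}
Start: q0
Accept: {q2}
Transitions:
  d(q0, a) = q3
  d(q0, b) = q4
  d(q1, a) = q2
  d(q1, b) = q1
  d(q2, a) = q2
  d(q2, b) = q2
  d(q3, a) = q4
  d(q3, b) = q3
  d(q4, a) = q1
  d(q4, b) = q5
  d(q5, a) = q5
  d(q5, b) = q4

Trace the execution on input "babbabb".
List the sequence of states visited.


Input: babbabb
d(q0, b) = q4
d(q4, a) = q1
d(q1, b) = q1
d(q1, b) = q1
d(q1, a) = q2
d(q2, b) = q2
d(q2, b) = q2


q0 -> q4 -> q1 -> q1 -> q1 -> q2 -> q2 -> q2


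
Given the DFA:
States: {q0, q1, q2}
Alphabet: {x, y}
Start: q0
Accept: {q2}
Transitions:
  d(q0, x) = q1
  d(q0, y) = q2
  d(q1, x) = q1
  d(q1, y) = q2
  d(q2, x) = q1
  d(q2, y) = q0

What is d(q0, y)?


Looking up transition d(q0, y)

q2


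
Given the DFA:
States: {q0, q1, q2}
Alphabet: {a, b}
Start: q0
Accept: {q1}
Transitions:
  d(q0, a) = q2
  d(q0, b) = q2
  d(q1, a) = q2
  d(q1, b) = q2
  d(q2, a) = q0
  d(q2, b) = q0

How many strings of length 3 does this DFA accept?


Enumerating all length-3 strings:
  "aaa" -> q2 [reject]
  "aab" -> q2 [reject]
  "aba" -> q2 [reject]
  "abb" -> q2 [reject]
  "baa" -> q2 [reject]
  "bab" -> q2 [reject]
  "bba" -> q2 [reject]
  "bbb" -> q2 [reject]

0 out of 8


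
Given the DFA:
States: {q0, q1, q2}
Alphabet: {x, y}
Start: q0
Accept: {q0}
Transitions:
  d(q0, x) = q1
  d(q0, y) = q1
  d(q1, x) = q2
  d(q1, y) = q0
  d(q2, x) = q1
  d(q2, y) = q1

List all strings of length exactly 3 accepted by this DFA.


All strings of length 3: 8 total
Accepted: 0

None


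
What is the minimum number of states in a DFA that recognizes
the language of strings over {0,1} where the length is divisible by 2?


States track (length) mod 2.
Need 2 states: one per remainder 0..1; accept = remainder 0.

2


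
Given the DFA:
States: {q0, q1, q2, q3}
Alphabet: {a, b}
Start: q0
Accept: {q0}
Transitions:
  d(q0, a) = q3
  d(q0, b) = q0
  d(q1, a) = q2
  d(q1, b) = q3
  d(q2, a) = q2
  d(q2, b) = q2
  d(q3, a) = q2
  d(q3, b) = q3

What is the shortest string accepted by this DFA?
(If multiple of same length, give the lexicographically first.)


BFS by string length (lex-first path to each state shown):
  len 0: q0<-""
Found accept state at length 0.

"" (empty string)


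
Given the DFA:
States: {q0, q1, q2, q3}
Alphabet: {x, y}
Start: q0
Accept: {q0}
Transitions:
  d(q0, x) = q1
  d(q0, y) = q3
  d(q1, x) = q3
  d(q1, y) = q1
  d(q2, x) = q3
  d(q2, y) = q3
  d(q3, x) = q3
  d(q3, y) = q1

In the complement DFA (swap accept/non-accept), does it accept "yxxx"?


Trace: q0 -> q3 -> q3 -> q3 -> q3
Final: q3
Original accept: {q0}
Complement: q3 is not in original accept

Yes, complement accepts (original rejects)


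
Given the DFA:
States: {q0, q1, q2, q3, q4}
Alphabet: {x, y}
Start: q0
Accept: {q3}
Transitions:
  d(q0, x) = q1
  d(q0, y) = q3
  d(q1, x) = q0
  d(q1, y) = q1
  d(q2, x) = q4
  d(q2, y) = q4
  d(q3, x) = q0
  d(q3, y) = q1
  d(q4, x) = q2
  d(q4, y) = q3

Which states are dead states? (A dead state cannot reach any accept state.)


Forward reachability from each state:
  q0 -> reaches accept state q3 (live)
  q1 -> reaches accept state q3 (live)
  q2 -> reaches accept state q3 (live)
  q3 -> reaches accept state q3 (live)
  q4 -> reaches accept state q3 (live)

None (all states can reach an accept state)


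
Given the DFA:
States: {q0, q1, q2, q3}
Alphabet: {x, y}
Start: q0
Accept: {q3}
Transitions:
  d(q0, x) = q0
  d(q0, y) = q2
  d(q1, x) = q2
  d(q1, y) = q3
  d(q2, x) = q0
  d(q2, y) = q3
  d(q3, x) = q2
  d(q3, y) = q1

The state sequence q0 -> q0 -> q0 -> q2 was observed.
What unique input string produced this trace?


Trace back each transition to find the symbol:
  q0 --[x]--> q0
  q0 --[x]--> q0
  q0 --[y]--> q2

"xxy"


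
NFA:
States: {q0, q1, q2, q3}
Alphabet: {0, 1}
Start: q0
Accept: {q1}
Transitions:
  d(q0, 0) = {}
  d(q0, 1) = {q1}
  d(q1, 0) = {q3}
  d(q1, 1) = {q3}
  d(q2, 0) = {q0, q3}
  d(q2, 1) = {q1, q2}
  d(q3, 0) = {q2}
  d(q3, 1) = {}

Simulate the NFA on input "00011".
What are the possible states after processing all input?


Start: {q0}
  --0--> {}
  --0--> {}
  --0--> {}
  --1--> {}
  --1--> {}

{} (empty set, no valid transitions)


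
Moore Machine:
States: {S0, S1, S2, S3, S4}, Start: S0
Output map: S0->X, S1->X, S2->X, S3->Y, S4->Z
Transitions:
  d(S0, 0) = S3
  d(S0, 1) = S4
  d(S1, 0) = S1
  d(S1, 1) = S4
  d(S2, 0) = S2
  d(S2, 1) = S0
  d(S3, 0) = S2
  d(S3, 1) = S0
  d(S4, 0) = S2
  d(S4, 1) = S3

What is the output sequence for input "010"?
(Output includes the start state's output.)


Start: S0 (output X)
  --0--> S3 (output Y)
  --1--> S0 (output X)
  --0--> S3 (output Y)

"XYXY"
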